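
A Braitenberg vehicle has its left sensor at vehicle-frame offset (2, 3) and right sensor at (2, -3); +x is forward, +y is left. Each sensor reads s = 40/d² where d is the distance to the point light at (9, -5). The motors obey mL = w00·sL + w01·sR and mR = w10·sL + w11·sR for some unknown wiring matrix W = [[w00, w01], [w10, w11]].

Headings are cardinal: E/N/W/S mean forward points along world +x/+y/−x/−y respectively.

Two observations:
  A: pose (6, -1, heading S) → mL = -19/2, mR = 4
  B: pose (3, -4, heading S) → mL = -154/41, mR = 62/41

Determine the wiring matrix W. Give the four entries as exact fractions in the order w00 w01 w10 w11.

-1 1/2 1/2 -1

obs A: pose=(6,-1,S) → sL=10, sR=1, mL=-19/2, mR=4
obs B: pose=(3,-4,S) → sL=4, sR=20/41, mL=-154/41, mR=62/41
sensor matrix S = [[10, 1], [4, 20/41]]; det S = 36/41
solve [mL_A; mL_B] = S·[w00; w01] and [mR_A; mR_B] = S·[w10; w11]:
  w00 = -1, w01 = 1/2, w10 = 1/2, w11 = -1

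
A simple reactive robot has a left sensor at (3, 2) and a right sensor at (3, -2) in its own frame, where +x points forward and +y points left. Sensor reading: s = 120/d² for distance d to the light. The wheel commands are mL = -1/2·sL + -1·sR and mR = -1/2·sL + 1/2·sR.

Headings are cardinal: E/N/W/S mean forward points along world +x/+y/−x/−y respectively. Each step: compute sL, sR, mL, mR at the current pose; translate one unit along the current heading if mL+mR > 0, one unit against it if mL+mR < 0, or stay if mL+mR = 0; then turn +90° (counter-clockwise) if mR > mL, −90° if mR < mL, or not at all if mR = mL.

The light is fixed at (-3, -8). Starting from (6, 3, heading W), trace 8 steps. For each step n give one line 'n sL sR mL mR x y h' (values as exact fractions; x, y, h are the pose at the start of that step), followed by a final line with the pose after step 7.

0 40/39 24/41 -1756/1599 -352/1599 6 3 W
1 15/26 15/16 -255/208 75/416 7 3 S
2 24/73 120/269 -11988/19637 1152/19637 7 4 E
3 60/137 60/173 -13410/23701 -1080/23701 6 4 N
4 40/39 24/41 -1756/1599 -352/1599 6 3 W
5 15/26 15/16 -255/208 75/416 7 3 S
6 24/73 120/269 -11988/19637 1152/19637 7 4 E
7 60/137 60/173 -13410/23701 -1080/23701 6 4 N
final 6 3 W

n=0: pose=(6,3,W); sL=40/39, sR=24/41; mL=-1756/1599, mR=-352/1599; mL+mR=-2108/1599 → advance -1; mR−mL=36/41 → turn +1·90°
n=1: pose=(7,3,S); sL=15/26, sR=15/16; mL=-255/208, mR=75/416; mL+mR=-435/416 → advance -1; mR−mL=45/32 → turn +1·90°
n=2: pose=(7,4,E); sL=24/73, sR=120/269; mL=-11988/19637, mR=1152/19637; mL+mR=-10836/19637 → advance -1; mR−mL=180/269 → turn +1·90°
n=3: pose=(6,4,N); sL=60/137, sR=60/173; mL=-13410/23701, mR=-1080/23701; mL+mR=-14490/23701 → advance -1; mR−mL=90/173 → turn +1·90°
n=4: pose=(6,3,W); sL=40/39, sR=24/41; mL=-1756/1599, mR=-352/1599; mL+mR=-2108/1599 → advance -1; mR−mL=36/41 → turn +1·90°
n=5: pose=(7,3,S); sL=15/26, sR=15/16; mL=-255/208, mR=75/416; mL+mR=-435/416 → advance -1; mR−mL=45/32 → turn +1·90°
n=6: pose=(7,4,E); sL=24/73, sR=120/269; mL=-11988/19637, mR=1152/19637; mL+mR=-10836/19637 → advance -1; mR−mL=180/269 → turn +1·90°
n=7: pose=(6,4,N); sL=60/137, sR=60/173; mL=-13410/23701, mR=-1080/23701; mL+mR=-14490/23701 → advance -1; mR−mL=90/173 → turn +1·90°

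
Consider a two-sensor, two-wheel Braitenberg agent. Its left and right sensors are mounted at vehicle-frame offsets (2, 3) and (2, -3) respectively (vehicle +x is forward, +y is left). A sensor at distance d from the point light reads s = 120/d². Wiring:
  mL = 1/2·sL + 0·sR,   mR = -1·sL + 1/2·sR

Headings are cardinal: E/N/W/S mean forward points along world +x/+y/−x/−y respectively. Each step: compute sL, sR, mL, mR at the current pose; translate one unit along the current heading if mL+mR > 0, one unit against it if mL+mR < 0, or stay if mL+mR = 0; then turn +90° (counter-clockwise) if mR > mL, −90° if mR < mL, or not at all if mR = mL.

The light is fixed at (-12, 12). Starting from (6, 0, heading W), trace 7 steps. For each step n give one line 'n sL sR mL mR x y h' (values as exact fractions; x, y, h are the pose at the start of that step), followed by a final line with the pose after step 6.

n=0: pose=(6,0,W); sL=120/481, sR=120/337; mL=60/481, mR=-11580/162097; mL+mR=8640/162097 → advance +1; mR−mL=-31800/162097 → turn -1·90°
n=1: pose=(5,0,N); sL=15/37, sR=6/25; mL=15/74, mR=-264/925; mL+mR=-153/1850 → advance -1; mR−mL=-903/1850 → turn -1·90°
n=2: pose=(5,-1,E); sL=120/461, sR=120/617; mL=60/461, mR=-46380/284437; mL+mR=-9360/284437 → advance -1; mR−mL=-83400/284437 → turn -1·90°
n=3: pose=(4,-1,S); sL=60/293, sR=60/197; mL=30/293, mR=-3030/57721; mL+mR=2880/57721 → advance +1; mR−mL=-8940/57721 → turn -1·90°
n=4: pose=(4,-2,W); sL=24/97, sR=120/317; mL=12/97, mR=-1788/30749; mL+mR=2016/30749 → advance +1; mR−mL=-5592/30749 → turn -1·90°
n=5: pose=(3,-2,N); sL=5/12, sR=10/39; mL=5/24, mR=-15/52; mL+mR=-25/312 → advance -1; mR−mL=-155/312 → turn -1·90°
n=6: pose=(3,-3,E); sL=120/433, sR=120/613; mL=60/433, mR=-47580/265429; mL+mR=-10800/265429 → advance -1; mR−mL=-84360/265429 → turn -1·90°

0 120/481 120/337 60/481 -11580/162097 6 0 W
1 15/37 6/25 15/74 -264/925 5 0 N
2 120/461 120/617 60/461 -46380/284437 5 -1 E
3 60/293 60/197 30/293 -3030/57721 4 -1 S
4 24/97 120/317 12/97 -1788/30749 4 -2 W
5 5/12 10/39 5/24 -15/52 3 -2 N
6 120/433 120/613 60/433 -47580/265429 3 -3 E
final 2 -3 S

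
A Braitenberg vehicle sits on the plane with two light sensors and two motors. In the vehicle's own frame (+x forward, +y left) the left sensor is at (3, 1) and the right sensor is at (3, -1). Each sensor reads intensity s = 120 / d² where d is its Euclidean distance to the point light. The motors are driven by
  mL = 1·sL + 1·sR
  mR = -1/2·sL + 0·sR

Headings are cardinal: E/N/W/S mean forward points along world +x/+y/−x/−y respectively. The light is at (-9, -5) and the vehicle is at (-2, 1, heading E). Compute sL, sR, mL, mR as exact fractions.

120/149 24/25 6576/3725 -60/149

left sensor world pos  = (1, 2); dL² = 149
right sensor world pos = (1, 0); dR² = 125
sL = 120/149 = 120/149
sR = 120/125 = 24/25
mL = 1·sL + 1·sR = 6576/3725
mR = -1/2·sL + 0·sR = -60/149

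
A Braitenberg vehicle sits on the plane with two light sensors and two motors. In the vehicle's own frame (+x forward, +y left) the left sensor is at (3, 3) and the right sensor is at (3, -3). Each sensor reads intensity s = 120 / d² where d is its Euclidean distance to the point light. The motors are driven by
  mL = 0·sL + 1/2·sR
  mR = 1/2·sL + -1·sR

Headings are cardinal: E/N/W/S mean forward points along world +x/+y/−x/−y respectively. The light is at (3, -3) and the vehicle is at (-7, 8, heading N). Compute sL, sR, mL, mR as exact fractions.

24/73 24/49 12/49 -1164/3577

left sensor world pos  = (-10, 11); dL² = 365
right sensor world pos = (-4, 11); dR² = 245
sL = 120/365 = 24/73
sR = 120/245 = 24/49
mL = 0·sL + 1/2·sR = 12/49
mR = 1/2·sL + -1·sR = -1164/3577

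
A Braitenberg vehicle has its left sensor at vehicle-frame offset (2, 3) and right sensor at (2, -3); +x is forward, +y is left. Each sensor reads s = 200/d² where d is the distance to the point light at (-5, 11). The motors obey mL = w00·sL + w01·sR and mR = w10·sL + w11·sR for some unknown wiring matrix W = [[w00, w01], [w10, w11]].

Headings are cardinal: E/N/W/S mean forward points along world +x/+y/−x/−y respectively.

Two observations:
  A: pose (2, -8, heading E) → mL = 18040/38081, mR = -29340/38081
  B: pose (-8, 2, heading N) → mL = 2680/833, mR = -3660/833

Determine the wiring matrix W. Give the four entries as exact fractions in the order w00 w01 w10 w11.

1/2 1/2 -1 -1/2

obs A: pose=(2,-8,E) → sL=200/337, sR=40/113, mL=18040/38081, mR=-29340/38081
obs B: pose=(-8,2,N) → sL=40/17, sR=200/49, mL=2680/833, mR=-3660/833
sensor matrix S = [[200/337, 40/113], [40/17, 200/49]]; det S = 50419200/31721473
solve [mL_A; mL_B] = S·[w00; w01] and [mR_A; mR_B] = S·[w10; w11]:
  w00 = 1/2, w01 = 1/2, w10 = -1, w11 = -1/2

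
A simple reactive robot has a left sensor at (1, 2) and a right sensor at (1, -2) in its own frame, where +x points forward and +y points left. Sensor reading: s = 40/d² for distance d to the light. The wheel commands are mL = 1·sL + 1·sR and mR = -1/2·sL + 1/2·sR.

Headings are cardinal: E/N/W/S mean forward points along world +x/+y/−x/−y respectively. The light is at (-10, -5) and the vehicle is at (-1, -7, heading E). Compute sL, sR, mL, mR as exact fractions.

left sensor world pos  = (0, -5); dL² = 100
right sensor world pos = (0, -9); dR² = 116
sL = 40/100 = 2/5
sR = 40/116 = 10/29
mL = 1·sL + 1·sR = 108/145
mR = -1/2·sL + 1/2·sR = -4/145

2/5 10/29 108/145 -4/145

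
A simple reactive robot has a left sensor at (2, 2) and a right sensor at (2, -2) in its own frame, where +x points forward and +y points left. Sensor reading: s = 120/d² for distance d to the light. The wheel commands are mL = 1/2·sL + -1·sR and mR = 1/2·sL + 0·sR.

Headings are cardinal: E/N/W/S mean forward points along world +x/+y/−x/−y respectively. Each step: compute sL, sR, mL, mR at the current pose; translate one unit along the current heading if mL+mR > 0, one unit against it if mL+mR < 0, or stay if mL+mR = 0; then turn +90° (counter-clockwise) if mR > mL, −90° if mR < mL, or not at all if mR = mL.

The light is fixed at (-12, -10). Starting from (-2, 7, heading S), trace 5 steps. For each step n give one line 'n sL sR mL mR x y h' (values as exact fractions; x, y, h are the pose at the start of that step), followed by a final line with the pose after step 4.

0 40/123 120/289 -8980/35547 20/123 -2 7 S
1 15/68 3/10 -129/680 15/136 -2 8 E
2 120/449 120/521 -22620/233929 60/449 -3 8 N
3 60/169 12/49 -558/8281 30/169 -3 9 W
4 120/389 24/65 -5436/25285 60/389 -4 9 S
final -4 10 E

n=0: pose=(-2,7,S); sL=40/123, sR=120/289; mL=-8980/35547, mR=20/123; mL+mR=-3200/35547 → advance -1; mR−mL=120/289 → turn +1·90°
n=1: pose=(-2,8,E); sL=15/68, sR=3/10; mL=-129/680, mR=15/136; mL+mR=-27/340 → advance -1; mR−mL=3/10 → turn +1·90°
n=2: pose=(-3,8,N); sL=120/449, sR=120/521; mL=-22620/233929, mR=60/449; mL+mR=8640/233929 → advance +1; mR−mL=120/521 → turn +1·90°
n=3: pose=(-3,9,W); sL=60/169, sR=12/49; mL=-558/8281, mR=30/169; mL+mR=912/8281 → advance +1; mR−mL=12/49 → turn +1·90°
n=4: pose=(-4,9,S); sL=120/389, sR=24/65; mL=-5436/25285, mR=60/389; mL+mR=-1536/25285 → advance -1; mR−mL=24/65 → turn +1·90°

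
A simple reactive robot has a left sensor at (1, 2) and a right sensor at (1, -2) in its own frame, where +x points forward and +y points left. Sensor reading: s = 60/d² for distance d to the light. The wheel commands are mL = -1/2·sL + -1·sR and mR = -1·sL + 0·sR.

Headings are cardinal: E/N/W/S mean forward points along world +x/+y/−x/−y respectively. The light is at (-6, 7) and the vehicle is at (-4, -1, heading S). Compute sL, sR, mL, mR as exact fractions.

60/97 20/27 -2750/2619 -60/97

left sensor world pos  = (-2, -2); dL² = 97
right sensor world pos = (-6, -2); dR² = 81
sL = 60/97 = 60/97
sR = 60/81 = 20/27
mL = -1/2·sL + -1·sR = -2750/2619
mR = -1·sL + 0·sR = -60/97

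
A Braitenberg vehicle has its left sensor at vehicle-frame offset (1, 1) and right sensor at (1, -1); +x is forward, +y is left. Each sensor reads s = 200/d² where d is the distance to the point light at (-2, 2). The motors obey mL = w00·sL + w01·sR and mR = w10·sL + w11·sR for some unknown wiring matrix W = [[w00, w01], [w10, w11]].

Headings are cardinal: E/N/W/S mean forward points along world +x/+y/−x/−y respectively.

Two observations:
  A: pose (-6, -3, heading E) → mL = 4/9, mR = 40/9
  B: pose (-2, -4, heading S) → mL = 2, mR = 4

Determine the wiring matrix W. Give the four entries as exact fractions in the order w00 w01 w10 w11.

-1/2 1 0 1

obs A: pose=(-6,-3,E) → sL=8, sR=40/9, mL=4/9, mR=40/9
obs B: pose=(-2,-4,S) → sL=4, sR=4, mL=2, mR=4
sensor matrix S = [[8, 40/9], [4, 4]]; det S = 128/9
solve [mL_A; mL_B] = S·[w00; w01] and [mR_A; mR_B] = S·[w10; w11]:
  w00 = -1/2, w01 = 1, w10 = 0, w11 = 1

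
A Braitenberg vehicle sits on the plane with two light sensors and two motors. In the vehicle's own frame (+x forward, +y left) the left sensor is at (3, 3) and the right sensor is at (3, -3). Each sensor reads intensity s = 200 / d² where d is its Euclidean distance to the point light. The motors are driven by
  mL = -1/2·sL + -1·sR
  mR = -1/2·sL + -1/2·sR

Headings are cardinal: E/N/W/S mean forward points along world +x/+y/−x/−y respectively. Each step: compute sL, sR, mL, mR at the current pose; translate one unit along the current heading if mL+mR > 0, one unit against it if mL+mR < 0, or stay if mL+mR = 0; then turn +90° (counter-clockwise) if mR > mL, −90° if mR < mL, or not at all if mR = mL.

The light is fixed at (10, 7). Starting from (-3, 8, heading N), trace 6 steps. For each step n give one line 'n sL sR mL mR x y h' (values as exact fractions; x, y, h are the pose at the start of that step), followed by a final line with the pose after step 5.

n=0: pose=(-3,8,N); sL=25/34, sR=50/29; mL=-4125/1972, mR=-2425/1972; mL+mR=-3275/986 → advance -1; mR−mL=25/29 → turn +1·90°
n=1: pose=(-3,7,W); sL=40/53, sR=40/53; mL=-60/53, mR=-40/53; mL+mR=-100/53 → advance -1; mR−mL=20/53 → turn +1·90°
n=2: pose=(-2,7,S); sL=20/9, sR=100/117; mL=-230/117, mR=-20/13; mL+mR=-410/117 → advance -1; mR−mL=50/117 → turn +1·90°
n=3: pose=(-2,8,E); sL=200/97, sR=40/17; mL=-5580/1649, mR=-3640/1649; mL+mR=-9220/1649 → advance -1; mR−mL=20/17 → turn +1·90°
n=4: pose=(-3,8,N); sL=25/34, sR=50/29; mL=-4125/1972, mR=-2425/1972; mL+mR=-3275/986 → advance -1; mR−mL=25/29 → turn +1·90°
n=5: pose=(-3,7,W); sL=40/53, sR=40/53; mL=-60/53, mR=-40/53; mL+mR=-100/53 → advance -1; mR−mL=20/53 → turn +1·90°

0 25/34 50/29 -4125/1972 -2425/1972 -3 8 N
1 40/53 40/53 -60/53 -40/53 -3 7 W
2 20/9 100/117 -230/117 -20/13 -2 7 S
3 200/97 40/17 -5580/1649 -3640/1649 -2 8 E
4 25/34 50/29 -4125/1972 -2425/1972 -3 8 N
5 40/53 40/53 -60/53 -40/53 -3 7 W
final -2 7 S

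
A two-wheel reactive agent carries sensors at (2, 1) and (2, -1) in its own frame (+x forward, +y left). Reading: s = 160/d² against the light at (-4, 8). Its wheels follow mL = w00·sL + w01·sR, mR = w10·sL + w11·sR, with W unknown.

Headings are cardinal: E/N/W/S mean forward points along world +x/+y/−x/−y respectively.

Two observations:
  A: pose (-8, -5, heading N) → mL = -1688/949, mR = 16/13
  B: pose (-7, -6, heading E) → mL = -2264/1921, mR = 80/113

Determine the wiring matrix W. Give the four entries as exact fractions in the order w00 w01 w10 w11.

-1/2 -1 0 1

obs A: pose=(-8,-5,N) → sL=80/73, sR=16/13, mL=-1688/949, mR=16/13
obs B: pose=(-7,-6,E) → sL=16/17, sR=80/113, mL=-2264/1921, mR=80/113
sensor matrix S = [[80/73, 16/13], [16/17, 80/113]]; det S = -697344/1823029
solve [mL_A; mL_B] = S·[w00; w01] and [mR_A; mR_B] = S·[w10; w11]:
  w00 = -1/2, w01 = -1, w10 = 0, w11 = 1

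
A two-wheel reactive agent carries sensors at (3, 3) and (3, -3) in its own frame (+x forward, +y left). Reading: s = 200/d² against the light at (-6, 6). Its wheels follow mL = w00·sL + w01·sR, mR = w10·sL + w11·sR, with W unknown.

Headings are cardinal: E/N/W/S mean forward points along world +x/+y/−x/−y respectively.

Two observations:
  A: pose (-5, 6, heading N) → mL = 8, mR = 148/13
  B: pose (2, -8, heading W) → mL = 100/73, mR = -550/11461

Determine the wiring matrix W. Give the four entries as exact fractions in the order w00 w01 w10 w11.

0 1 1 -1/2

obs A: pose=(-5,6,N) → sL=200/13, sR=8, mL=8, mR=148/13
obs B: pose=(2,-8,W) → sL=100/157, sR=100/73, mL=100/73, mR=-550/11461
sensor matrix S = [[200/13, 8], [100/157, 100/73]]; det S = 2380800/148993
solve [mL_A; mL_B] = S·[w00; w01] and [mR_A; mR_B] = S·[w10; w11]:
  w00 = 0, w01 = 1, w10 = 1, w11 = -1/2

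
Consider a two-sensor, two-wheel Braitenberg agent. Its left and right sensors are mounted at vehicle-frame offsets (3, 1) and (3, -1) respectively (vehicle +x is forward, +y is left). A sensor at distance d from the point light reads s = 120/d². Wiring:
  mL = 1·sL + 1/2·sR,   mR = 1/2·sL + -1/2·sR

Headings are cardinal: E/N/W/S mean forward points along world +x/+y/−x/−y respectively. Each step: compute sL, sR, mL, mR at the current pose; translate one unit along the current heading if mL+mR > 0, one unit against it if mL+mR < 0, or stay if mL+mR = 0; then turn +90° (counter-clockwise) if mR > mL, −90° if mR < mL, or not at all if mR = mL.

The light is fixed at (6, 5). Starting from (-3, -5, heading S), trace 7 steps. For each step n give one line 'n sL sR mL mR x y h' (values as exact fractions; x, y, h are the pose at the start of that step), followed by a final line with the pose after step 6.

0 120/233 120/269 46260/62677 2160/62677 -3 -5 S
1 5/12 30/61 485/732 -55/1464 -3 -6 W
2 24/37 24/29 1140/1073 -96/1073 -4 -6 N
3 12/13 12/17 282/221 24/221 -4 -5 E
4 120/233 120/269 46260/62677 2160/62677 -3 -5 S
5 5/12 30/61 485/732 -55/1464 -3 -6 W
6 24/37 24/29 1140/1073 -96/1073 -4 -6 N
final -4 -5 E

n=0: pose=(-3,-5,S); sL=120/233, sR=120/269; mL=46260/62677, mR=2160/62677; mL+mR=180/233 → advance +1; mR−mL=-44100/62677 → turn -1·90°
n=1: pose=(-3,-6,W); sL=5/12, sR=30/61; mL=485/732, mR=-55/1464; mL+mR=5/8 → advance +1; mR−mL=-1025/1464 → turn -1·90°
n=2: pose=(-4,-6,N); sL=24/37, sR=24/29; mL=1140/1073, mR=-96/1073; mL+mR=36/37 → advance +1; mR−mL=-1236/1073 → turn -1·90°
n=3: pose=(-4,-5,E); sL=12/13, sR=12/17; mL=282/221, mR=24/221; mL+mR=18/13 → advance +1; mR−mL=-258/221 → turn -1·90°
n=4: pose=(-3,-5,S); sL=120/233, sR=120/269; mL=46260/62677, mR=2160/62677; mL+mR=180/233 → advance +1; mR−mL=-44100/62677 → turn -1·90°
n=5: pose=(-3,-6,W); sL=5/12, sR=30/61; mL=485/732, mR=-55/1464; mL+mR=5/8 → advance +1; mR−mL=-1025/1464 → turn -1·90°
n=6: pose=(-4,-6,N); sL=24/37, sR=24/29; mL=1140/1073, mR=-96/1073; mL+mR=36/37 → advance +1; mR−mL=-1236/1073 → turn -1·90°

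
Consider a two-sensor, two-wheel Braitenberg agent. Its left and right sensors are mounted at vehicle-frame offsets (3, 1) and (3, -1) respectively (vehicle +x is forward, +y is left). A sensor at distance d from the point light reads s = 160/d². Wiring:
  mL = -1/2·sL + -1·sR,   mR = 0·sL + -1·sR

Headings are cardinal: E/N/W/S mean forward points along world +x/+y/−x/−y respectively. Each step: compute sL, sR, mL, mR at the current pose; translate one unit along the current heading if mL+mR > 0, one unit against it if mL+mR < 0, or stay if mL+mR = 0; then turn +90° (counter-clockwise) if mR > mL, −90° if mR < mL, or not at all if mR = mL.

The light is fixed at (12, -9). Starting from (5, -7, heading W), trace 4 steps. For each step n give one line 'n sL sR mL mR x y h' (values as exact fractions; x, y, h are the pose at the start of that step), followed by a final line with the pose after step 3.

n=0: pose=(5,-7,W); sL=160/101, sR=160/109; mL=-24880/11009, mR=-160/109; mL+mR=-41040/11009 → advance -1; mR−mL=80/101 → turn +1·90°
n=1: pose=(6,-7,S); sL=80/13, sR=16/5; mL=-408/65, mR=-16/5; mL+mR=-616/65 → advance -1; mR−mL=40/13 → turn +1·90°
n=2: pose=(6,-6,E); sL=32/5, sR=160/13; mL=-1008/65, mR=-160/13; mL+mR=-1808/65 → advance -1; mR−mL=16/5 → turn +1·90°
n=3: pose=(5,-6,N); sL=8/5, sR=20/9; mL=-136/45, mR=-20/9; mL+mR=-236/45 → advance -1; mR−mL=4/5 → turn +1·90°

0 160/101 160/109 -24880/11009 -160/109 5 -7 W
1 80/13 16/5 -408/65 -16/5 6 -7 S
2 32/5 160/13 -1008/65 -160/13 6 -6 E
3 8/5 20/9 -136/45 -20/9 5 -6 N
final 5 -7 W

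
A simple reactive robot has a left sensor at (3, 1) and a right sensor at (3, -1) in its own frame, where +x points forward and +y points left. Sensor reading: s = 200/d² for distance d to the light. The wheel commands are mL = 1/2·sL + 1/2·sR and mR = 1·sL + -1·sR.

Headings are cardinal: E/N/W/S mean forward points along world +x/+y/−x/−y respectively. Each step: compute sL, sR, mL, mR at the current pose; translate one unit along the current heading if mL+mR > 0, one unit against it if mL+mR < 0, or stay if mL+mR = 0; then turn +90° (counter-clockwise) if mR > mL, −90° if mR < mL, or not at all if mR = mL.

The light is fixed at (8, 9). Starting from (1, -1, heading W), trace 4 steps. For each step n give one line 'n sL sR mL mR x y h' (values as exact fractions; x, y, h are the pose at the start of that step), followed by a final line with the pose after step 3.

0 200/221 200/181 40200/40001 -8000/40001 1 -1 W
1 20/13 100/49 1140/637 -320/637 0 -1 N
2 200/89 8/5 856/445 288/445 0 0 E
3 10/9 25/26 485/468 35/234 1 0 S
final 1 -1 W

n=0: pose=(1,-1,W); sL=200/221, sR=200/181; mL=40200/40001, mR=-8000/40001; mL+mR=32200/40001 → advance +1; mR−mL=-48200/40001 → turn -1·90°
n=1: pose=(0,-1,N); sL=20/13, sR=100/49; mL=1140/637, mR=-320/637; mL+mR=820/637 → advance +1; mR−mL=-1460/637 → turn -1·90°
n=2: pose=(0,0,E); sL=200/89, sR=8/5; mL=856/445, mR=288/445; mL+mR=1144/445 → advance +1; mR−mL=-568/445 → turn -1·90°
n=3: pose=(1,0,S); sL=10/9, sR=25/26; mL=485/468, mR=35/234; mL+mR=185/156 → advance +1; mR−mL=-415/468 → turn -1·90°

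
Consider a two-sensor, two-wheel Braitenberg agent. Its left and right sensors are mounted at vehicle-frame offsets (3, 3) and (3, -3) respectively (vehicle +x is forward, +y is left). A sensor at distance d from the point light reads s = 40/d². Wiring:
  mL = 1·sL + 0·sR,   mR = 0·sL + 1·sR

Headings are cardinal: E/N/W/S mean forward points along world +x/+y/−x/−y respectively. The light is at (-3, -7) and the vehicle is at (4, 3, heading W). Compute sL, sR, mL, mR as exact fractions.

8/13 8/37 8/13 8/37

left sensor world pos  = (1, 0); dL² = 65
right sensor world pos = (1, 6); dR² = 185
sL = 40/65 = 8/13
sR = 40/185 = 8/37
mL = 1·sL + 0·sR = 8/13
mR = 0·sL + 1·sR = 8/37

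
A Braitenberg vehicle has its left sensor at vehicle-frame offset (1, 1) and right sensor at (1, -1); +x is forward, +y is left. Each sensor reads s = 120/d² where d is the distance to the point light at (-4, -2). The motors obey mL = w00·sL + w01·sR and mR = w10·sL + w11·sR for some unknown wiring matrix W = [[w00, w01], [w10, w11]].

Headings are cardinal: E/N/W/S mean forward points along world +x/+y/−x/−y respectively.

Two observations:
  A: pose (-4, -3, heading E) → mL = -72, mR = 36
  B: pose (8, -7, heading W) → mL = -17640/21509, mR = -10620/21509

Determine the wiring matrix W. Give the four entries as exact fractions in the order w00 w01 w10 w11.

-1/2 -1/2 1/2 -1

obs A: pose=(-4,-3,E) → sL=120, sR=24, mL=-72, mR=36
obs B: pose=(8,-7,W) → sL=120/157, sR=120/137, mL=-17640/21509, mR=-10620/21509
sensor matrix S = [[120, 24], [120/157, 120/137]]; det S = 1866240/21509
solve [mL_A; mL_B] = S·[w00; w01] and [mR_A; mR_B] = S·[w10; w11]:
  w00 = -1/2, w01 = -1/2, w10 = 1/2, w11 = -1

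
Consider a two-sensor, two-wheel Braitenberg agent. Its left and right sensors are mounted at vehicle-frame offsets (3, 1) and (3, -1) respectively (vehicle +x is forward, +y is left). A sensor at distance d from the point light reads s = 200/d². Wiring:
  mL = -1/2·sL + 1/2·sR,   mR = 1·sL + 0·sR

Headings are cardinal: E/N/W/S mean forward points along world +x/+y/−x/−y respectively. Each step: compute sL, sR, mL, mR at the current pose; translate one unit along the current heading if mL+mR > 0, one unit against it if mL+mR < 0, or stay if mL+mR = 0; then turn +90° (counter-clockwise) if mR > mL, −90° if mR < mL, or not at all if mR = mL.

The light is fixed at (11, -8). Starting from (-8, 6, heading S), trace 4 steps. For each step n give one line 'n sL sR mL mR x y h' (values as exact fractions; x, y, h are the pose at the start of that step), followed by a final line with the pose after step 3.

n=0: pose=(-8,6,S); sL=40/89, sR=200/521; mL=-1520/46369, mR=40/89; mL+mR=19320/46369 → advance +1; mR−mL=22360/46369 → turn +1·90°
n=1: pose=(-8,5,E); sL=50/113, sR=1/2; mL=13/452, mR=50/113; mL+mR=213/452 → advance +1; mR−mL=187/452 → turn +1·90°
n=2: pose=(-7,5,N); sL=200/617, sR=40/109; mL=1440/67253, mR=200/617; mL+mR=23240/67253 → advance +1; mR−mL=20360/67253 → turn +1·90°
n=3: pose=(-7,6,W); sL=20/61, sR=100/333; mL=-280/20313, mR=20/61; mL+mR=6380/20313 → advance +1; mR−mL=6940/20313 → turn +1·90°

0 40/89 200/521 -1520/46369 40/89 -8 6 S
1 50/113 1/2 13/452 50/113 -8 5 E
2 200/617 40/109 1440/67253 200/617 -7 5 N
3 20/61 100/333 -280/20313 20/61 -7 6 W
final -8 6 S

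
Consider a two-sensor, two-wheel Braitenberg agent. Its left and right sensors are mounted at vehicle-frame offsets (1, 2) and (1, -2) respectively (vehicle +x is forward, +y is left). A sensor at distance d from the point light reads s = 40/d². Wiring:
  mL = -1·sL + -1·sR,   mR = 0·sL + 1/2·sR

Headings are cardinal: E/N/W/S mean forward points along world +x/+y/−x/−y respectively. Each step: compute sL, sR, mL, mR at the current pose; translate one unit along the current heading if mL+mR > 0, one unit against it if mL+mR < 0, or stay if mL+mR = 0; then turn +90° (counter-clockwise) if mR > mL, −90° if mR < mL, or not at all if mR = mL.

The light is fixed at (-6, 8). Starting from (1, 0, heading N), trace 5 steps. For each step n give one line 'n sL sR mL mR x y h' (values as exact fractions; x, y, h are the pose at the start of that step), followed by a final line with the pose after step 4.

0 20/37 4/13 -408/481 2/13 1 0 N
1 40/157 8/17 -1936/2669 4/17 1 -1 W
2 1/5 5/17 -42/85 5/34 2 -1 S
3 40/117 40/181 -11920/21177 20/181 2 0 E
4 20/37 4/13 -408/481 2/13 1 0 N
final 1 -1 W

n=0: pose=(1,0,N); sL=20/37, sR=4/13; mL=-408/481, mR=2/13; mL+mR=-334/481 → advance -1; mR−mL=482/481 → turn +1·90°
n=1: pose=(1,-1,W); sL=40/157, sR=8/17; mL=-1936/2669, mR=4/17; mL+mR=-1308/2669 → advance -1; mR−mL=2564/2669 → turn +1·90°
n=2: pose=(2,-1,S); sL=1/5, sR=5/17; mL=-42/85, mR=5/34; mL+mR=-59/170 → advance -1; mR−mL=109/170 → turn +1·90°
n=3: pose=(2,0,E); sL=40/117, sR=40/181; mL=-11920/21177, mR=20/181; mL+mR=-9580/21177 → advance -1; mR−mL=14260/21177 → turn +1·90°
n=4: pose=(1,0,N); sL=20/37, sR=4/13; mL=-408/481, mR=2/13; mL+mR=-334/481 → advance -1; mR−mL=482/481 → turn +1·90°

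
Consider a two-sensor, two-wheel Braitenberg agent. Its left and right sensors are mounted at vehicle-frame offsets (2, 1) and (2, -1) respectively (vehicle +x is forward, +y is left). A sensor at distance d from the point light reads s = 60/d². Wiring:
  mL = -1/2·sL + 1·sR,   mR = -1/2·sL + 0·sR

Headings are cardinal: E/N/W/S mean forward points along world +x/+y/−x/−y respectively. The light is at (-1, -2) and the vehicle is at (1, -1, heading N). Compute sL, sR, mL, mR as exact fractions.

left sensor world pos  = (0, 1); dL² = 10
right sensor world pos = (2, 1); dR² = 18
sL = 60/10 = 6
sR = 60/18 = 10/3
mL = -1/2·sL + 1·sR = 1/3
mR = -1/2·sL + 0·sR = -3

6 10/3 1/3 -3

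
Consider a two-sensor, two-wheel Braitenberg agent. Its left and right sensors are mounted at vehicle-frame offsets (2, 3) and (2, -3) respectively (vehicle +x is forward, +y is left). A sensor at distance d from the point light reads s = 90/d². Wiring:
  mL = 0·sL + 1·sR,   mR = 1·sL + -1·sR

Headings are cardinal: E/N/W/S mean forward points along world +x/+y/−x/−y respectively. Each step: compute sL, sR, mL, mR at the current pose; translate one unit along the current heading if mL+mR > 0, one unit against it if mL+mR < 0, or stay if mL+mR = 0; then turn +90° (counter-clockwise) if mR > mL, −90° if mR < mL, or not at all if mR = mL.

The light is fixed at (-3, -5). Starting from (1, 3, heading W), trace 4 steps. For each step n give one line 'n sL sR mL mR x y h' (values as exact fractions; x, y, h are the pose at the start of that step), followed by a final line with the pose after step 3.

0 90/29 18/25 18/25 1728/725 1 3 W
1 5/4 5/2 5/2 -5/4 0 3 S
2 90/17 90/101 90/101 7560/1717 0 2 W
3 9/5 45/13 45/13 -108/65 -1 2 S
final -1 1 W

n=0: pose=(1,3,W); sL=90/29, sR=18/25; mL=18/25, mR=1728/725; mL+mR=90/29 → advance +1; mR−mL=1206/725 → turn +1·90°
n=1: pose=(0,3,S); sL=5/4, sR=5/2; mL=5/2, mR=-5/4; mL+mR=5/4 → advance +1; mR−mL=-15/4 → turn -1·90°
n=2: pose=(0,2,W); sL=90/17, sR=90/101; mL=90/101, mR=7560/1717; mL+mR=90/17 → advance +1; mR−mL=6030/1717 → turn +1·90°
n=3: pose=(-1,2,S); sL=9/5, sR=45/13; mL=45/13, mR=-108/65; mL+mR=9/5 → advance +1; mR−mL=-333/65 → turn -1·90°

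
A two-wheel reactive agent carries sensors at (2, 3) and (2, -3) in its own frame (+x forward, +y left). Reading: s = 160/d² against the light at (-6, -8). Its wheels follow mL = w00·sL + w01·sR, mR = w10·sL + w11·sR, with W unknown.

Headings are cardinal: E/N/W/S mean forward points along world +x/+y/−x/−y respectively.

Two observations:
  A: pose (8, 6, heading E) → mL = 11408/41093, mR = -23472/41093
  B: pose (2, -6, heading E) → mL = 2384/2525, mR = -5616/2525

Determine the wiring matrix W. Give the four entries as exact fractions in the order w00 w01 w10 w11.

obs A: pose=(8,6,E) → sL=32/109, sR=160/377, mL=11408/41093, mR=-23472/41093
obs B: pose=(2,-6,E) → sL=32/25, sR=160/101, mL=2384/2525, mR=-5616/2525
sensor matrix S = [[32/109, 160/377], [32/25, 160/101]]; det S = -1622016/20751965
solve [mL_A; mL_B] = S·[w00; w01] and [mR_A; mR_B] = S·[w10; w11]:
  w00 = -1/2, w01 = 1, w10 = -1/2, w11 = -1

-1/2 1 -1/2 -1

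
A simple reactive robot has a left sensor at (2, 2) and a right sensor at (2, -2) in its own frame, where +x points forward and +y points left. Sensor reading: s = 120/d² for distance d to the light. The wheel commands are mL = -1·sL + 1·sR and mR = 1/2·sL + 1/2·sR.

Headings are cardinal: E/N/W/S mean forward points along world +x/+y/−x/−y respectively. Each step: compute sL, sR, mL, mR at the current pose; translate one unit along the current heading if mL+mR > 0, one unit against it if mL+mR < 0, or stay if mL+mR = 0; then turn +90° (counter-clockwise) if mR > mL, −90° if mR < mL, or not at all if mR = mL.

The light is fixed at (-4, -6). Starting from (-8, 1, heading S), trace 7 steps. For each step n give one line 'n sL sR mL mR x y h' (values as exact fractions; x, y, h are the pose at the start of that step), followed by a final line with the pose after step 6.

0 120/29 120/61 -3840/1769 5400/1769 -8 1 S
1 30/17 6 72/17 66/17 -8 0 E
2 120/17 120/41 -2880/697 3480/697 -7 0 S
3 12/5 12 48/5 36/5 -7 -1 E
4 40/3 24/5 -128/15 136/15 -6 -1 S
5 10/3 30 80/3 50/3 -6 -2 E
6 24 120/13 -192/13 216/13 -5 -2 S
final -5 -3 E

n=0: pose=(-8,1,S); sL=120/29, sR=120/61; mL=-3840/1769, mR=5400/1769; mL+mR=1560/1769 → advance +1; mR−mL=9240/1769 → turn +1·90°
n=1: pose=(-8,0,E); sL=30/17, sR=6; mL=72/17, mR=66/17; mL+mR=138/17 → advance +1; mR−mL=-6/17 → turn -1·90°
n=2: pose=(-7,0,S); sL=120/17, sR=120/41; mL=-2880/697, mR=3480/697; mL+mR=600/697 → advance +1; mR−mL=6360/697 → turn +1·90°
n=3: pose=(-7,-1,E); sL=12/5, sR=12; mL=48/5, mR=36/5; mL+mR=84/5 → advance +1; mR−mL=-12/5 → turn -1·90°
n=4: pose=(-6,-1,S); sL=40/3, sR=24/5; mL=-128/15, mR=136/15; mL+mR=8/15 → advance +1; mR−mL=88/5 → turn +1·90°
n=5: pose=(-6,-2,E); sL=10/3, sR=30; mL=80/3, mR=50/3; mL+mR=130/3 → advance +1; mR−mL=-10 → turn -1·90°
n=6: pose=(-5,-2,S); sL=24, sR=120/13; mL=-192/13, mR=216/13; mL+mR=24/13 → advance +1; mR−mL=408/13 → turn +1·90°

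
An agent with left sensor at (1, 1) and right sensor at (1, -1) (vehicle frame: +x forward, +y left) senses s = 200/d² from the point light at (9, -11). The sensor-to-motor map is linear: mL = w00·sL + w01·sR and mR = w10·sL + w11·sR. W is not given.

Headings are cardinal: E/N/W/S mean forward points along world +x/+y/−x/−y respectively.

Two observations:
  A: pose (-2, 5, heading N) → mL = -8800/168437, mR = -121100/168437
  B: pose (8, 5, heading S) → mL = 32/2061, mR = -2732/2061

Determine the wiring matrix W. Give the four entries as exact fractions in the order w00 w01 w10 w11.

obs A: pose=(-2,5,N) → sL=200/433, sR=200/389, mL=-8800/168437, mR=-121100/168437
obs B: pose=(8,5,S) → sL=8/9, sR=200/229, mL=32/2061, mR=-2732/2061
sensor matrix S = [[200/433, 200/389], [8/9, 200/229]]; det S = -18611200/347148657
solve [mL_A; mL_B] = S·[w00; w01] and [mR_A; mR_B] = S·[w10; w11]:
  w00 = 1, w01 = -1, w10 = -1, w11 = -1/2

1 -1 -1 -1/2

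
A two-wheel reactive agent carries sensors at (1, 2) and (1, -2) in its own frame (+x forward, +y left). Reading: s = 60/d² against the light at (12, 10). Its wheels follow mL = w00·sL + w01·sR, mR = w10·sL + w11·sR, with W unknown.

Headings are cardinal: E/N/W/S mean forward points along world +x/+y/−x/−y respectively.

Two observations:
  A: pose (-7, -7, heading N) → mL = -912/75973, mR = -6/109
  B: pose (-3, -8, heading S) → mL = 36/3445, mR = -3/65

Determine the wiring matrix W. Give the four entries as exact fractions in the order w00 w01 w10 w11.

obs A: pose=(-7,-7,N) → sL=60/697, sR=12/109, mL=-912/75973, mR=-6/109
obs B: pose=(-3,-8,S) → sL=6/53, sR=6/65, mL=36/3445, mR=-3/65
sensor matrix S = [[60/697, 12/109], [6/53, 6/65]]; det S = -236448/52345397
solve [mL_A; mL_B] = S·[w00; w01] and [mR_A; mR_B] = S·[w10; w11]:
  w00 = 1/2, w01 = -1/2, w10 = 0, w11 = -1/2

1/2 -1/2 0 -1/2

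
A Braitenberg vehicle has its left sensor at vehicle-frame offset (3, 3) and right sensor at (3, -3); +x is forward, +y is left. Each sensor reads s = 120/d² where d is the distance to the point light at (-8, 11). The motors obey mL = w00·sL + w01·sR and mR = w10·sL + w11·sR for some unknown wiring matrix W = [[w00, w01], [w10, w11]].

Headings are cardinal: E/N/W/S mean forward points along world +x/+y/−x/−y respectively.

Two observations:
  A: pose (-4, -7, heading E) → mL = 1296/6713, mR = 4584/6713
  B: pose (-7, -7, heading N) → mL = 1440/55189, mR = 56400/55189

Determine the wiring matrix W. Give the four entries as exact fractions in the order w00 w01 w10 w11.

obs A: pose=(-4,-7,E) → sL=60/137, sR=12/49, mL=1296/6713, mR=4584/6713
obs B: pose=(-7,-7,N) → sL=120/229, sR=120/241, mL=1440/55189, mR=56400/55189
sensor matrix S = [[60/137, 12/49], [120/229, 120/241]]; det S = 33246720/370483757
solve [mL_A; mL_B] = S·[w00; w01] and [mR_A; mR_B] = S·[w10; w11]:
  w00 = 1, w01 = -1, w10 = 1, w11 = 1

1 -1 1 1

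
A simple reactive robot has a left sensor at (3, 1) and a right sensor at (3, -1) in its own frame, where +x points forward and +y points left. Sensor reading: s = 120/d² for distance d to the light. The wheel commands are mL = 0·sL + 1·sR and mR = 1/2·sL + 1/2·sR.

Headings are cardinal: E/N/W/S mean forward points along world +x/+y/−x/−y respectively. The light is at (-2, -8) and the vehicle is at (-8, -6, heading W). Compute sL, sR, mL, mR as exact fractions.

60/41 4/3 4/3 172/123

left sensor world pos  = (-11, -7); dL² = 82
right sensor world pos = (-11, -5); dR² = 90
sL = 120/82 = 60/41
sR = 120/90 = 4/3
mL = 0·sL + 1·sR = 4/3
mR = 1/2·sL + 1/2·sR = 172/123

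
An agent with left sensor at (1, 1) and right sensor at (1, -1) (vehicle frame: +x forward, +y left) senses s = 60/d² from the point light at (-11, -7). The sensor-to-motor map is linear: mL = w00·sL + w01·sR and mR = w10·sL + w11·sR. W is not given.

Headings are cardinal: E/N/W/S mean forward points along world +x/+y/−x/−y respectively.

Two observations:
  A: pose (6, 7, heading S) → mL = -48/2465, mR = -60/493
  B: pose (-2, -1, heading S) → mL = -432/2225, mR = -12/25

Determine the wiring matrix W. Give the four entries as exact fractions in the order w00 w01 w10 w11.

1 -1 -1 0

obs A: pose=(6,7,S) → sL=60/493, sR=12/85, mL=-48/2465, mR=-60/493
obs B: pose=(-2,-1,S) → sL=12/25, sR=60/89, mL=-432/2225, mR=-12/25
sensor matrix S = [[60/493, 12/85], [12/25, 60/89]]; det S = 4608/322625
solve [mL_A; mL_B] = S·[w00; w01] and [mR_A; mR_B] = S·[w10; w11]:
  w00 = 1, w01 = -1, w10 = -1, w11 = 0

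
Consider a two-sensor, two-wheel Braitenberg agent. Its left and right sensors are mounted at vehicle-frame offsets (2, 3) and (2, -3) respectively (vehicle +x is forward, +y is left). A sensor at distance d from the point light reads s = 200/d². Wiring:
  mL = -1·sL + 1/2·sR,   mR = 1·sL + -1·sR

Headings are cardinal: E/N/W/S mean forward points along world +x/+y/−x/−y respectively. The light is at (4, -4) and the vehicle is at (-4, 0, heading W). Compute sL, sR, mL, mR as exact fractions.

left sensor world pos  = (-6, -3); dL² = 101
right sensor world pos = (-6, 3); dR² = 149
sL = 200/101 = 200/101
sR = 200/149 = 200/149
mL = -1·sL + 1/2·sR = -19700/15049
mR = 1·sL + -1·sR = 9600/15049

200/101 200/149 -19700/15049 9600/15049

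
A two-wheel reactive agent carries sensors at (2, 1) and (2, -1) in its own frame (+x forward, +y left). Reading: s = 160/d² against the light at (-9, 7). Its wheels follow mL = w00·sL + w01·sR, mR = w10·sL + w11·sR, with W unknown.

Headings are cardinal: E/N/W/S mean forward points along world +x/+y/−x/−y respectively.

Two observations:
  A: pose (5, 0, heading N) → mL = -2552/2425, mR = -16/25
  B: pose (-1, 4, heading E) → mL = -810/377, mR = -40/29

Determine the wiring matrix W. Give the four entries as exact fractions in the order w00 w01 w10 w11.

obs A: pose=(5,0,N) → sL=80/97, sR=16/25, mL=-2552/2425, mR=-16/25
obs B: pose=(-1,4,E) → sL=20/13, sR=40/29, mL=-810/377, mR=-40/29
sensor matrix S = [[80/97, 16/25], [20/13, 40/29]]; det S = 27968/182845
solve [mL_A; mL_B] = S·[w00; w01] and [mR_A; mR_B] = S·[w10; w11]:
  w00 = -1/2, w01 = -1, w10 = 0, w11 = -1

-1/2 -1 0 -1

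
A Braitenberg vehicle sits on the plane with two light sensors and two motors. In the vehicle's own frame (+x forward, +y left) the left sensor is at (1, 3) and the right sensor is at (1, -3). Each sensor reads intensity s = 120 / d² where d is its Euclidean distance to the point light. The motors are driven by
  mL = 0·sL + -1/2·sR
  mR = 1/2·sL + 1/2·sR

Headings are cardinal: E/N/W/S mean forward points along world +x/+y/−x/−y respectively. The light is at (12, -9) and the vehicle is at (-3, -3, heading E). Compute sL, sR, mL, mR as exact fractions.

120/277 24/41 -12/41 5784/11357

left sensor world pos  = (-2, 0); dL² = 277
right sensor world pos = (-2, -6); dR² = 205
sL = 120/277 = 120/277
sR = 120/205 = 24/41
mL = 0·sL + -1/2·sR = -12/41
mR = 1/2·sL + 1/2·sR = 5784/11357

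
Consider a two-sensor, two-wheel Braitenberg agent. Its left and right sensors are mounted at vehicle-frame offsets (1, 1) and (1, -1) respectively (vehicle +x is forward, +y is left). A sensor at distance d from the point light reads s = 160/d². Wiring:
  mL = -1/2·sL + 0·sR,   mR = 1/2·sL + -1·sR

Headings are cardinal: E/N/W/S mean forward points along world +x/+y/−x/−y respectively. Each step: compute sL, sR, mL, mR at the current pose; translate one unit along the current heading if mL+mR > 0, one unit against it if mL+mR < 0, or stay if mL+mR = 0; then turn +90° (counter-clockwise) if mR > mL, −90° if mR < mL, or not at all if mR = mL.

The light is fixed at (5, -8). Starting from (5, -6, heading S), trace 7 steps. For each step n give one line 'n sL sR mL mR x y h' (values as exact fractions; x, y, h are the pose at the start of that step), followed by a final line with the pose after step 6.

n=0: pose=(5,-6,S); sL=80, sR=80; mL=-40, mR=-40; mL+mR=-80 → advance -1; mR−mL=0 → turn +0·90°
n=1: pose=(5,-5,S); sL=32, sR=32; mL=-16, mR=-16; mL+mR=-32 → advance -1; mR−mL=0 → turn +0·90°
n=2: pose=(5,-4,S); sL=16, sR=16; mL=-8, mR=-8; mL+mR=-16 → advance -1; mR−mL=0 → turn +0·90°
n=3: pose=(5,-3,S); sL=160/17, sR=160/17; mL=-80/17, mR=-80/17; mL+mR=-160/17 → advance -1; mR−mL=0 → turn +0·90°
n=4: pose=(5,-2,S); sL=80/13, sR=80/13; mL=-40/13, mR=-40/13; mL+mR=-80/13 → advance -1; mR−mL=0 → turn +0·90°
n=5: pose=(5,-1,S); sL=160/37, sR=160/37; mL=-80/37, mR=-80/37; mL+mR=-160/37 → advance -1; mR−mL=0 → turn +0·90°
n=6: pose=(5,0,S); sL=16/5, sR=16/5; mL=-8/5, mR=-8/5; mL+mR=-16/5 → advance -1; mR−mL=0 → turn +0·90°

0 80 80 -40 -40 5 -6 S
1 32 32 -16 -16 5 -5 S
2 16 16 -8 -8 5 -4 S
3 160/17 160/17 -80/17 -80/17 5 -3 S
4 80/13 80/13 -40/13 -40/13 5 -2 S
5 160/37 160/37 -80/37 -80/37 5 -1 S
6 16/5 16/5 -8/5 -8/5 5 0 S
final 5 1 S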